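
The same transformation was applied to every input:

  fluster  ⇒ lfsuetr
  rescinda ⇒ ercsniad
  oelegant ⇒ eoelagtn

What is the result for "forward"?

ofwrrad

Each output is the input with this applied: swap each adjacent pair of characters (1↔2, 3↔4, ...).
Applying that to "forward" gives "ofwrrad".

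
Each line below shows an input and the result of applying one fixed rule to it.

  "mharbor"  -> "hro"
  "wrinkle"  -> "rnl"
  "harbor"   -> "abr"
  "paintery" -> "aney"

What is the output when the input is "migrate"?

Looking at the pairs, the operation is to keep every other character starting from the second (positions 2nd, 4th, 6th, ...).
So "migrate" becomes "irt".

irt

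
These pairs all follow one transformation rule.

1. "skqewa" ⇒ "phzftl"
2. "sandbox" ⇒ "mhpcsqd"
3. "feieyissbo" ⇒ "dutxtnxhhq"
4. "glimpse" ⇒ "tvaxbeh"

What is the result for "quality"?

Looking at the pairs, the operation is to shift every letter 11 places backward in the alphabet (wrapping around), then move the last character to the front.
Starting from "quality": after the first operation, "fjpaxin"; after the second, "nfjpaxi".

nfjpaxi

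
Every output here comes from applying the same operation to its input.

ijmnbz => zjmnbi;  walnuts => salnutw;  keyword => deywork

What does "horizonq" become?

Rule — swap the first and last characters.
Doing the same to "horizonq": "qorizonh".

qorizonh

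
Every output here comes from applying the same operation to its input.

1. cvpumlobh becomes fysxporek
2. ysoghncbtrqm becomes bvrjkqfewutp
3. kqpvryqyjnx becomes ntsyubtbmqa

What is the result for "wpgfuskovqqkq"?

zsjixvnryttnt

The transformation: shift every letter 3 places forward in the alphabet (wrapping around).
"wpgfuskovqqkq" → "zsjixvnryttnt".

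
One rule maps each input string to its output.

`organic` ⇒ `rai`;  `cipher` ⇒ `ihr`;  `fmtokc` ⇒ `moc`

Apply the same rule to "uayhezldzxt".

In each case the input is transformed by: keep every other character starting from the second (positions 2nd, 4th, 6th, ...).
Doing the same to "uayhezldzxt": "ahzdx".

ahzdx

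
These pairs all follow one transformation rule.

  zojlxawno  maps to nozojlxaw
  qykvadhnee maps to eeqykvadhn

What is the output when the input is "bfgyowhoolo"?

lobfgyowhoo

What's happening: move the last 2 characters to the front (rotate right by 2).
For "bfgyowhoolo" the result is "lobfgyowhoo".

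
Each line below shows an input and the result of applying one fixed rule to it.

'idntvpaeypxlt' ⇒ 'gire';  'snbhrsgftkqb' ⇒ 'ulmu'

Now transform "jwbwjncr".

ug

What's happening: keep one character in every 3, starting at position 3 (positions 3rd, 6th, 9th, ...), then shift every letter 7 places backward in the alphabet (wrapping around).
Applying both steps to "jwbwjncr": "bn", then "ug".
(Check on "snbhrsgftkqb": → "bstb" → "ulmu" ✓)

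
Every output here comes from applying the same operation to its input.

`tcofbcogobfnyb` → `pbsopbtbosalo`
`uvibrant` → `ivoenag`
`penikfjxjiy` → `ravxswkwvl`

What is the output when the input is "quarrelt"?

hneeryg

The rule is to delete the first character, then shift every letter 13 places forward in the alphabet (wrapping around) — i.e. ROT13.
On "quarrelt": the first step gives "uarrelt", and the second then gives "hneeryg".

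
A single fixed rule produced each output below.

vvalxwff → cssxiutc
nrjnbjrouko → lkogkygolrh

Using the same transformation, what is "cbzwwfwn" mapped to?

kzywttct

Rule — shift every letter 3 places backward in the alphabet (wrapping around), then move the last character to the front.
Applying both steps to "cbzwwfwn": "zywttctk", then "kzywttct".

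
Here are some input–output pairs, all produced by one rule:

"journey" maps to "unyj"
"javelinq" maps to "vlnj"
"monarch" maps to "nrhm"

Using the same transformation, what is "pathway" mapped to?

twyp

Looking at the pairs, the operation is to keep every other character starting from the first (positions 1st, 3rd, 5th, ...), then move the first character to the end.
For "pathway", step one produces "ptwy"; step two turns that into "twyp".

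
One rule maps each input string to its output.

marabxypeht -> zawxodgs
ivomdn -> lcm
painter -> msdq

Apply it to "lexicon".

In each case the input is transformed by: delete the first 3 characters, then shift every letter 1 place backward in the alphabet (wrapping around).
Starting from "lexicon": after the first operation, "icon"; after the second, "hbnm".
(Check on "painter": → "nter" → "msdq" ✓)

hbnm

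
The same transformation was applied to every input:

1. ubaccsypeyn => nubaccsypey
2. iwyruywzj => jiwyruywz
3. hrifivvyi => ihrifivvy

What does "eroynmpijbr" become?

Rule — move the last character to the front.
For "eroynmpijbr" the result is "reroynmpijb".

reroynmpijb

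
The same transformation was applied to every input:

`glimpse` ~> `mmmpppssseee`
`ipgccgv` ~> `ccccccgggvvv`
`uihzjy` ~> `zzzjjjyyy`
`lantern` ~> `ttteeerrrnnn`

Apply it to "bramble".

mmmbbbllleee

Looking at the pairs, the operation is to delete the first 3 characters, then repeat every character 3 times.
Working it through for "bramble": intermediate "mble", final "mmmbbbllleee".
(Check on "ipgccgv": → "ccgv" → "ccccccgggvvv" ✓)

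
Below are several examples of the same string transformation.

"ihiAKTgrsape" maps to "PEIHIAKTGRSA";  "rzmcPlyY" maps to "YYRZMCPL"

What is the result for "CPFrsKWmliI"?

IICPFRSKWML

Rule — move the last 2 characters to the front (rotate right by 2), then convert every letter to uppercase.
For "CPFrsKWmliI", step one produces "iICPFrsKWml"; step two turns that into "IICPFRSKWML".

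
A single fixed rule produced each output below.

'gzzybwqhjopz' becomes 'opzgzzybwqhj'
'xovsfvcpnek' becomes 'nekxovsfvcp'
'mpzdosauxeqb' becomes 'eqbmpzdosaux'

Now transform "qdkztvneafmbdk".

bdkqdkztvneafm

The rule is to move the last 3 characters to the front (rotate right by 3).
Doing the same to "qdkztvneafmbdk": "bdkqdkztvneafm".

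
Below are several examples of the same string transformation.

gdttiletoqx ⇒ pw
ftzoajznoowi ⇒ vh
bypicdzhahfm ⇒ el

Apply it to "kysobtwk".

vj

What's happening: shift every letter 1 place backward in the alphabet (wrapping around), then keep only the last 2 characters.
Working it through for "kysobtwk": intermediate "jxrnasvj", final "vj".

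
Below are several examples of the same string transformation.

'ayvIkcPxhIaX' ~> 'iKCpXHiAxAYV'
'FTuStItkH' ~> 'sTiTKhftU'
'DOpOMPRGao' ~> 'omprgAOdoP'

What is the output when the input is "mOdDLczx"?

Each output is the input with this applied: move the first 3 characters to the end (rotate left by 3), then flip the case of every letter.
"mOdDLczx" → "DLczxmOd" → "dlCZXMoD".

dlCZXMoD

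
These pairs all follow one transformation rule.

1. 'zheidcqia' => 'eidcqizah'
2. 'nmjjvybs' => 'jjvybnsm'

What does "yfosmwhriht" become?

Looking at the pairs, the operation is to swap the first and last characters, then move the first 2 characters to the end (rotate left by 2).
"yfosmwhriht" → "tfosmwhrihy" → "osmwhrihytf".
(Check on "nmjjvybs": → "smjjvybn" → "jjvybnsm" ✓)

osmwhrihytf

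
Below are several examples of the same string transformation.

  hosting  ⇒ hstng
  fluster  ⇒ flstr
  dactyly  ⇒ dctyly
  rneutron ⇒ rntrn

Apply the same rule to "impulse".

In each case the input is transformed by: remove every vowel.
Doing the same to "impulse": "mpls".

mpls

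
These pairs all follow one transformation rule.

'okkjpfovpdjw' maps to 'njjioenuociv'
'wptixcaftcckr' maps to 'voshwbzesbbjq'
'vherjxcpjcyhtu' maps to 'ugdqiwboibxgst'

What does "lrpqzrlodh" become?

Looking at the pairs, the operation is to shift every letter 1 place backward in the alphabet (wrapping around).
For "lrpqzrlodh" the result is "kqopyqkncg".

kqopyqkncg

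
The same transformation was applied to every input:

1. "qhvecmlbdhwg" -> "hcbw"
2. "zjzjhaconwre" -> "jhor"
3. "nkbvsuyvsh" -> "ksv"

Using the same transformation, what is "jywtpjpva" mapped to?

ypv

Each output is the input with this applied: keep one character in every 3, starting at position 2 (positions 2nd, 5th, 8th, ...).
So "jywtpjpva" becomes "ypv".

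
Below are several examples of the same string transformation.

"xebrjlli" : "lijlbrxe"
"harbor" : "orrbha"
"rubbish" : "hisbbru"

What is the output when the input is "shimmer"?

Rule — swap each adjacent pair of characters (1↔2, 3↔4, ...), then reverse the string.
Working it through for "shimmer": intermediate "hsmiemr", final "rmeimsh".

rmeimsh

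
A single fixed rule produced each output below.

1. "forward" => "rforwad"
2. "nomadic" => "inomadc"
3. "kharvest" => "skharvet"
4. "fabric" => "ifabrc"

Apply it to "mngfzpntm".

tmngfzpnm

The transformation: move the last character to the front, then swap the first and last characters.
For "mngfzpntm" the result is "tmngfzpnm".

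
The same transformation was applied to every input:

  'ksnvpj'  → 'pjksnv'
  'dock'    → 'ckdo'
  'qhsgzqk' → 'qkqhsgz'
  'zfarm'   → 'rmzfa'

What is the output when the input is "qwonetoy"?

oyqwonet

The pattern: move the last 2 characters to the front (rotate right by 2).
"qwonetoy" → "oyqwonet".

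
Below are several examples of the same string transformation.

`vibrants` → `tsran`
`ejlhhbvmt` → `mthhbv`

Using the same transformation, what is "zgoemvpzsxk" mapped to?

xkemvpzs

In each case the input is transformed by: delete the first 3 characters, then move the last 2 characters to the front (rotate right by 2).
Starting from "zgoemvpzsxk": after the first operation, "emvpzsxk"; after the second, "xkemvpzs".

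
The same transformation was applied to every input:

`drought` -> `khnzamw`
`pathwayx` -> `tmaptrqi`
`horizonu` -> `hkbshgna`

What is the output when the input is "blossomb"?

The pattern: move the first character to the end, then shift every letter 7 places backward in the alphabet (wrapping around).
For "blossomb" the result is "ehllhfuu".

ehllhfuu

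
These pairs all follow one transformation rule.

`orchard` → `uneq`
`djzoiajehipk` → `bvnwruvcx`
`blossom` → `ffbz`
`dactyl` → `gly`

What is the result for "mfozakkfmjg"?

mnxxszwt

Rule — shift every letter 13 places forward in the alphabet (wrapping around) — i.e. ROT13, then delete the first 3 characters.
On "mfozakkfmjg" that produces "mnxxszwt".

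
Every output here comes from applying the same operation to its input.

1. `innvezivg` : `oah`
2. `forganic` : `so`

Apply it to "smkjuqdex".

lry

In each case the input is transformed by: shift every letter 1 place forward in the alphabet (wrapping around), then keep one character in every 3, starting at position 3 (positions 3rd, 6th, 9th, ...).
For "smkjuqdex", step one produces "tnlkvrefy"; step two turns that into "lry".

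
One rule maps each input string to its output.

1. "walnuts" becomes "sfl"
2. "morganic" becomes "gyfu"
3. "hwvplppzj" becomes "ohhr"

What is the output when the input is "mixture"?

The rule is to shift every letter 8 places backward in the alphabet (wrapping around), then keep every other character starting from the second (positions 2nd, 4th, 6th, ...).
Applying both steps to "mixture": "eaplmjw", then "alj".

alj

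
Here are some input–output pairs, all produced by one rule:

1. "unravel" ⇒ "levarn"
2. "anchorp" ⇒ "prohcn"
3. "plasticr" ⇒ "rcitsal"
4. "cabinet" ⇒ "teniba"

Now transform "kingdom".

modgni

What's happening: reverse the string, then delete the last character.
For "kingdom", step one produces "modgnik"; step two turns that into "modgni".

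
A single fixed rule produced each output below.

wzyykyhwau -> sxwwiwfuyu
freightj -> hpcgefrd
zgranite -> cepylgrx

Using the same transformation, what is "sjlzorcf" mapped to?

In each case the input is transformed by: swap the first and last characters, then shift every letter 2 places backward in the alphabet (wrapping around).
For "sjlzorcf" the result is "dhjxmpaq".

dhjxmpaq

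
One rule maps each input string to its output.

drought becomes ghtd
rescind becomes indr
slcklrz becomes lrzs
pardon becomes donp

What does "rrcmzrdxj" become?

dxjr

Looking at the pairs, the operation is to move the last 3 characters to the front (rotate right by 3), then keep only the first 4 characters.
On "rrcmzrdxj": the first step gives "dxjrrcmzr", and the second then gives "dxjr".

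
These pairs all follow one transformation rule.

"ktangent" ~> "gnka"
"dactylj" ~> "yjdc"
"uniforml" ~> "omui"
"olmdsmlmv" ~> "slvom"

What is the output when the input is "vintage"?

aevn

The rule is to keep every other character starting from the first (positions 1st, 3rd, 5th, ...), then move the first 2 characters to the end (rotate left by 2).
Applying both steps to "vintage": "vnae", then "aevn".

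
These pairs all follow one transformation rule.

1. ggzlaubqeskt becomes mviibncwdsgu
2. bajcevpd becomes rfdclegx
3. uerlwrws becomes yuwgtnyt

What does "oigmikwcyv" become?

The transformation: move the last 2 characters to the front (rotate right by 2), then shift every letter 2 places forward in the alphabet (wrapping around).
For "oigmikwcyv" the result is "axqkiokmye".
(Check on "bajcevpd": → "pdbajcev" → "rfdclegx" ✓)

axqkiokmye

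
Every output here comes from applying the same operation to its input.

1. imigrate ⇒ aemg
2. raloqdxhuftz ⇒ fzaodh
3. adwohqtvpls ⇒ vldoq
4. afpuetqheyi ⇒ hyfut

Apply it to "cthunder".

Each output is the input with this applied: keep every other character starting from the second (positions 2nd, 4th, 6th, ...), then move the last 2 characters to the front (rotate right by 2).
On "cthunder": the first step gives "tudr", and the second then gives "drtu".

drtu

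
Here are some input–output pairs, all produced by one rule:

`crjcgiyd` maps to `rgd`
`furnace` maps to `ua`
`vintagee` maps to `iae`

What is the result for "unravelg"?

What's happening: keep one character in every 3, starting at position 2 (positions 2nd, 5th, 8th, ...).
On "unravelg" that produces "nvg".

nvg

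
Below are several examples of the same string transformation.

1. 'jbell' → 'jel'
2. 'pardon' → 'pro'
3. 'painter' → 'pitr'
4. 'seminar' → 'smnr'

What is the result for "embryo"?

eby

What's happening: keep every other character starting from the first (positions 1st, 3rd, 5th, ...).
On "embryo" that produces "eby".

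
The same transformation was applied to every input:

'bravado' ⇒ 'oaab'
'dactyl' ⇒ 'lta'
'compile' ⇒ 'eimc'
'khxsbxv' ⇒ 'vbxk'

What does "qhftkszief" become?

fisth

Looking at the pairs, the operation is to reverse the string, then keep every other character starting from the first (positions 1st, 3rd, 5th, ...).
On "qhftkszief": the first step gives "feizsktfhq", and the second then gives "fisth".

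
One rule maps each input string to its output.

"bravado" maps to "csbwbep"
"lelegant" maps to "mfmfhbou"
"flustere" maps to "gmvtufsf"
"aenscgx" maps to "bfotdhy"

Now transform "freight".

gsfjhiu

Rule — shift every letter 1 place forward in the alphabet (wrapping around).
For "freight" the result is "gsfjhiu".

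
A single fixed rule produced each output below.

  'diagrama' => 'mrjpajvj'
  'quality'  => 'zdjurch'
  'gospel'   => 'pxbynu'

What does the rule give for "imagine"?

Each output is the input with this applied: shift every letter 9 places forward in the alphabet (wrapping around).
For "imagine" the result is "rvjprwn".

rvjprwn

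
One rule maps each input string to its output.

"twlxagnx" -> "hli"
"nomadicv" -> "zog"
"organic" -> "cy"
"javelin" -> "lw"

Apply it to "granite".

What's happening: keep one character in every 3, starting at position 2 (positions 2nd, 5th, 8th, ...), then shift every letter 11 places forward in the alphabet (wrapping around).
"granite" → "ri" → "ct".

ct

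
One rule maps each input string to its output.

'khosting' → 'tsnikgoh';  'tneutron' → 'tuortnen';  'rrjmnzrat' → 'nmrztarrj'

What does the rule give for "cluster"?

tsrelcu

The transformation: move the first 3 characters to the end (rotate left by 3), then swap each adjacent pair of characters (1↔2, 3↔4, ...).
Applying both steps to "cluster": "sterclu", then "tsrelcu".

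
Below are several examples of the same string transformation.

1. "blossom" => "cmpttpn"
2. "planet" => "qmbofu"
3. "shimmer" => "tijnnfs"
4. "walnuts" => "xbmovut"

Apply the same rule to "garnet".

Each output is the input with this applied: shift every letter 1 place forward in the alphabet (wrapping around).
On "garnet" that produces "hbsofu".

hbsofu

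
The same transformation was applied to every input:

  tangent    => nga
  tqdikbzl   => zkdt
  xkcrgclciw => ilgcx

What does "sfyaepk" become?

Looking at the pairs, the operation is to reverse the string, then keep every other character starting from the second (positions 2nd, 4th, 6th, ...).
Applying both steps to "sfyaepk": "kpeayfs", then "paf".

paf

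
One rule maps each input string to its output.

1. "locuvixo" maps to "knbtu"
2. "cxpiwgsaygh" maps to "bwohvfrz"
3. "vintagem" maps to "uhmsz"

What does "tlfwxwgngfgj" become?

In each case the input is transformed by: delete the last 3 characters, then shift every letter 1 place backward in the alphabet (wrapping around).
On "tlfwxwgngfgj": the first step gives "tlfwxwgng", and the second then gives "skevwvfmf".
(Check on "locuvixo": → "locuv" → "knbtu" ✓)

skevwvfmf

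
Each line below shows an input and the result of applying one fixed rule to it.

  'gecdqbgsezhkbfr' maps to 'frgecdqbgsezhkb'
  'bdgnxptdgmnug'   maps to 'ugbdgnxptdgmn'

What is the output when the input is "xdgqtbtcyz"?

Rule — move the last 2 characters to the front (rotate right by 2).
On "xdgqtbtcyz" that produces "yzxdgqtbtc".

yzxdgqtbtc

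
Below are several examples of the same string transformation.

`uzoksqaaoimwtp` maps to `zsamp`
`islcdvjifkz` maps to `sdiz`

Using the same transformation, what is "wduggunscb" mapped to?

dgs

The pattern: keep one character in every 3, starting at position 2 (positions 2nd, 5th, 8th, ...).
"wduggunscb" → "dgs".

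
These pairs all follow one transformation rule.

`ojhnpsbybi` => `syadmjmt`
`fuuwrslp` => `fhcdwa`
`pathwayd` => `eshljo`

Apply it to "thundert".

The rule is to shift every letter 11 places forward in the alphabet (wrapping around), then delete the first 2 characters.
For "thundert", step one produces "esfyopce"; step two turns that into "fyopce".

fyopce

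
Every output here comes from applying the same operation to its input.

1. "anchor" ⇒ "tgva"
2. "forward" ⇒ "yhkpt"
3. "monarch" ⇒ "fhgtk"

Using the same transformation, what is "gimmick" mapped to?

zbffb

The transformation: delete the last 2 characters, then shift every letter 7 places backward in the alphabet (wrapping around).
Starting from "gimmick": after the first operation, "gimmi"; after the second, "zbffb".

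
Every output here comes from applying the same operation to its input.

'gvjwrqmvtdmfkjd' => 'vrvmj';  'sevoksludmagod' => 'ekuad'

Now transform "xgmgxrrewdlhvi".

gxeli

The pattern: keep one character in every 3, starting at position 2 (positions 2nd, 5th, 8th, ...).
"xgmgxrrewdlhvi" → "gxeli".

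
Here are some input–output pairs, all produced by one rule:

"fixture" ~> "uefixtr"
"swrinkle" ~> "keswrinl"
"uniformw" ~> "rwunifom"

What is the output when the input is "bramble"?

bebraml

Each output is the input with this applied: move the last 2 characters to the front (rotate right by 2), then swap the first and last characters.
For "bramble", step one produces "lebramb"; step two turns that into "bebraml".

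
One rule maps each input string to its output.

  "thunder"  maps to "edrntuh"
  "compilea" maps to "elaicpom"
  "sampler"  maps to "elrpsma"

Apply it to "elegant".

The pattern: move the last 2 characters to the front (rotate right by 2), then take characters alternately from the front and the back (1st, last, 2nd, 2nd-last, ...).
Working it through for "elegant": intermediate "ntelega", final "natgeel".

natgeel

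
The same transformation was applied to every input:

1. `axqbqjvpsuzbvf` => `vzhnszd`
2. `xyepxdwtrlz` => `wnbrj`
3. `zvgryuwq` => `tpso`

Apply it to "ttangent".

rlcr

Each output is the input with this applied: shift every letter 2 places backward in the alphabet (wrapping around), then keep every other character starting from the second (positions 2nd, 4th, 6th, ...).
For "ttangent", step one produces "rryleclr"; step two turns that into "rlcr".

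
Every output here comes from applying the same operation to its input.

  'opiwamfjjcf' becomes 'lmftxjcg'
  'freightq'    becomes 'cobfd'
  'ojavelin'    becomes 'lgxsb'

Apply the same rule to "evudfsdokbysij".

bsracpalhyv

The rule is to shift every letter 3 places backward in the alphabet (wrapping around), then delete the last 3 characters.
On "evudfsdokbysij" that produces "bsracpalhyv".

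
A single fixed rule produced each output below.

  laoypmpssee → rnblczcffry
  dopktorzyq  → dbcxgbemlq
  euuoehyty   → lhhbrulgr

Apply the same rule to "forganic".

pbetnavs

The transformation: swap the first and last characters, then shift every letter 13 places forward in the alphabet (wrapping around) — i.e. ROT13.
Applying both steps to "forganic": "corganif", then "pbetnavs".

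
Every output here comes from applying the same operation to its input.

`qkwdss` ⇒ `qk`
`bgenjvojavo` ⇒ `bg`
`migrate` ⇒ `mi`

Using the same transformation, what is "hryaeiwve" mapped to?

Rule — keep only the first 2 characters.
Doing the same to "hryaeiwve": "hr".

hr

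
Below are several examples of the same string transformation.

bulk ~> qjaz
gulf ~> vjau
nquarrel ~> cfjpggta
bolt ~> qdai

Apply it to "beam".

What's happening: shift every letter 11 places backward in the alphabet (wrapping around).
Applying that to "beam" gives "qtpb".

qtpb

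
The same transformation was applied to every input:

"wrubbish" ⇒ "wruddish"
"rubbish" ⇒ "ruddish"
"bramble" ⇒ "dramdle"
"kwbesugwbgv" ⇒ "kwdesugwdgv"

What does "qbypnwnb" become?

Rule — replace every "b" with "d".
For "qbypnwnb" the result is "qdypnwnd".

qdypnwnd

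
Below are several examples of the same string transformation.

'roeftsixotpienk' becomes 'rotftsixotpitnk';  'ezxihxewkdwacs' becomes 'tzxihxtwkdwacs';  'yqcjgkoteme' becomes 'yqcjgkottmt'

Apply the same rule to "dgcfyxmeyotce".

dgcfyxmtyotct

Looking at the pairs, the operation is to replace every "e" with "t".
Applying that to "dgcfyxmeyotce" gives "dgcfyxmtyotct".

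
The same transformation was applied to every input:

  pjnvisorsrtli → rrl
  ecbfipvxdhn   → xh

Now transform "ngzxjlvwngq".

wg

Each output is the input with this applied: keep every other character starting from the second (positions 2nd, 4th, 6th, ...), then delete the first 3 characters.
"ngzxjlvwngq" → "gxlwg" → "wg".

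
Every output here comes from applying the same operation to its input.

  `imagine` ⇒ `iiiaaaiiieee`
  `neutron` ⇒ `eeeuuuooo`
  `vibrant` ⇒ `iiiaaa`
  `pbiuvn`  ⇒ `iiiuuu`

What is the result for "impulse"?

iiiuuueee

In each case the input is transformed by: repeat every character 3 times, then keep only the vowels.
On "impulse": the first step gives "iiimmmpppuuulllssseee", and the second then gives "iiiuuueee".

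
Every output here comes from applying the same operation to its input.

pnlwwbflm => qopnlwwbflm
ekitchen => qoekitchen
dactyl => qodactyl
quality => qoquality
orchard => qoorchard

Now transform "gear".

qogear

Each output is the input with this applied: prepend "qo".
Doing the same to "gear": "qogear".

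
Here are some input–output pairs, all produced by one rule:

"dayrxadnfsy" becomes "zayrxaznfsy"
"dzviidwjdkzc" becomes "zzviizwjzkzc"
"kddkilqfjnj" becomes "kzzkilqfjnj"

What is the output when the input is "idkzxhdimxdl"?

What's happening: replace every "d" with "z".
Applying that to "idkzxhdimxdl" gives "izkzxhzimxzl".

izkzxhzimxzl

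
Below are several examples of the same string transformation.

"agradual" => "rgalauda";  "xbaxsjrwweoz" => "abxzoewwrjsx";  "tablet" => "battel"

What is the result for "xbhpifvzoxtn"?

In each case the input is transformed by: move the first 3 characters to the end (rotate left by 3), then reverse the string.
On "xbhpifvzoxtn": the first step gives "pifvzoxtnxbh", and the second then gives "hbxntxozvfip".

hbxntxozvfip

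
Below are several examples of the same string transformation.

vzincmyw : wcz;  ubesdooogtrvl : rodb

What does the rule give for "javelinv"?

Looking at the pairs, the operation is to keep one character in every 3, starting at position 2 (positions 2nd, 5th, 8th, ...), then reverse the string.
Applying both steps to "javelinv": "alv", then "vla".

vla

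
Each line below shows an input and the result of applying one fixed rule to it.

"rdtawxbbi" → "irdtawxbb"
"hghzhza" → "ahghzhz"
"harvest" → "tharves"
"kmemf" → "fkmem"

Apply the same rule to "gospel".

lgospe

Looking at the pairs, the operation is to move the last character to the front.
For "gospel" the result is "lgospe".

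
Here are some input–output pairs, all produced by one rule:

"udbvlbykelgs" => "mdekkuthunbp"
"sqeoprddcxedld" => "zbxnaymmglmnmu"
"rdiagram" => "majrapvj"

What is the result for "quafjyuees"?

dzojhsndbn

In each case the input is transformed by: swap each adjacent pair of characters (1↔2, 3↔4, ...), then shift every letter 9 places forward in the alphabet (wrapping around).
For "quafjyuees", step one produces "uqfayjeuse"; step two turns that into "dzojhsndbn".
(Check on "udbvlbykelgs": → "duvbblkylesg" → "mdekkuthunbp" ✓)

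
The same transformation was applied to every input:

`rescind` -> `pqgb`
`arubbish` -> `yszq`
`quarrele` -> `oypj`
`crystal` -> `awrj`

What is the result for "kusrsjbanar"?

iqqzlp

In each case the input is transformed by: keep every other character starting from the first (positions 1st, 3rd, 5th, ...), then shift every letter 2 places backward in the alphabet (wrapping around).
Starting from "kusrsjbanar": after the first operation, "kssbnr"; after the second, "iqqzlp".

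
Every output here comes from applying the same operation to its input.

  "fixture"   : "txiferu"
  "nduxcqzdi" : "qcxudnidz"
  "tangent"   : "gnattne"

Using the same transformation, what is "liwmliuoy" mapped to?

The rule is to move the last 3 characters to the front (rotate right by 3), then reverse the string.
Starting from "liwmliuoy": after the first operation, "uoyliwmli"; after the second, "ilmwilyou".

ilmwilyou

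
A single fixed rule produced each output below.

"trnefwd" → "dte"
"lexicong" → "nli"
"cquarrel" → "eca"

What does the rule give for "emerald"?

Each output is the input with this applied: keep one character in every 3, starting at position 1 (positions 1st, 4th, 7th, ...), then move the last character to the front.
On "emerald": the first step gives "erd", and the second then gives "der".
(Check on "lexicong": → "lin" → "nli" ✓)

der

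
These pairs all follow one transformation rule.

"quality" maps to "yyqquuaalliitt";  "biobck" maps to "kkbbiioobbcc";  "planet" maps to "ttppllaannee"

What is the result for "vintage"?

eevviinnttaagg

The rule is to double every character, then move the last 2 characters to the front (rotate right by 2).
On "vintage": the first step gives "vviinnttaaggee", and the second then gives "eevviinnttaagg".
(Check on "biobck": → "bbiioobbcckk" → "kkbbiioobbcc" ✓)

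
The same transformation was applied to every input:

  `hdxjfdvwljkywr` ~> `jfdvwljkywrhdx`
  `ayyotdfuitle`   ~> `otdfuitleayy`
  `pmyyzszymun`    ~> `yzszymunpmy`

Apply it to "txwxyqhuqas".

The rule is to move the first 3 characters to the end (rotate left by 3).
Applying that to "txwxyqhuqas" gives "xyqhuqastxw".

xyqhuqastxw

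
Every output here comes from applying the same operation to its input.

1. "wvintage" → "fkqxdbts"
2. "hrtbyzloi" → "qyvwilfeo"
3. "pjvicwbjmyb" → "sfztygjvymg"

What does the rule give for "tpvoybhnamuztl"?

The rule is to move the first 2 characters to the end (rotate left by 2), then shift every letter 3 places backward in the alphabet (wrapping around).
On "tpvoybhnamuztl" that produces "slvyekxjrwqiqm".
(Check on "wvintage": → "intagewv" → "fkqxdbts" ✓)

slvyekxjrwqiqm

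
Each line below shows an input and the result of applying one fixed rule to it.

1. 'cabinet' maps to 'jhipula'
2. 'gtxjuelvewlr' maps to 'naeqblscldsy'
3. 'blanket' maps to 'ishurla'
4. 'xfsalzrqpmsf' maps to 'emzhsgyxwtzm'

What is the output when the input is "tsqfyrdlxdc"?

What's happening: shift every letter 7 places forward in the alphabet (wrapping around).
For "tsqfyrdlxdc" the result is "azxmfyksekj".

azxmfyksekj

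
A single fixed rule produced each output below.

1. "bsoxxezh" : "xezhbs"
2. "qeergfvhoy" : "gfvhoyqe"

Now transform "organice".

niceor

Each output is the input with this applied: move the first 2 characters to the end (rotate left by 2), then delete the first 2 characters.
Working it through for "organice": intermediate "ganiceor", final "niceor".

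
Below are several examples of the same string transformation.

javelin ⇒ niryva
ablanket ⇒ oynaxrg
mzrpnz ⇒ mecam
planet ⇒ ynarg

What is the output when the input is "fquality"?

The transformation: shift every letter 13 places forward in the alphabet (wrapping around) — i.e. ROT13, then delete the first character.
On "fquality": the first step gives "sdhnyvgl", and the second then gives "dhnyvgl".

dhnyvgl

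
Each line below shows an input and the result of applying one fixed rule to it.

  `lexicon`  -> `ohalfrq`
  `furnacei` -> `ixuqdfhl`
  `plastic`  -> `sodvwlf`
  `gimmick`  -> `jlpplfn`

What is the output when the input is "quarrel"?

txduuho

What's happening: shift every letter 3 places forward in the alphabet (wrapping around).
On "quarrel" that produces "txduuho".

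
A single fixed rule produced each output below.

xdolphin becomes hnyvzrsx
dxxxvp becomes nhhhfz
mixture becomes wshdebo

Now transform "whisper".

Each output is the input with this applied: shift every letter 10 places forward in the alphabet (wrapping around).
Doing the same to "whisper": "grsczob".

grsczob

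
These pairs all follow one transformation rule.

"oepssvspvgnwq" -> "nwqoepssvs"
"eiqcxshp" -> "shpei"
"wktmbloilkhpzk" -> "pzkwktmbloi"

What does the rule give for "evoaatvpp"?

vppevo

The transformation: move the last 3 characters to the front (rotate right by 3), then delete the last 3 characters.
Starting from "evoaatvpp": after the first operation, "vppevoaat"; after the second, "vppevo".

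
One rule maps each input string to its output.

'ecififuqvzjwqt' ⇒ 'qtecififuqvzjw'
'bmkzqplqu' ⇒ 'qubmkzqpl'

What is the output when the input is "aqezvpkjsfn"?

fnaqezvpkjs

Looking at the pairs, the operation is to move the last 2 characters to the front (rotate right by 2).
So "aqezvpkjsfn" becomes "fnaqezvpkjs".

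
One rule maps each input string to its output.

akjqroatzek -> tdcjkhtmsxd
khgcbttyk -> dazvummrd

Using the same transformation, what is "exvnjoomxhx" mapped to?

xqogchhfqaq

The pattern: shift every letter 7 places backward in the alphabet (wrapping around).
Applying that to "exvnjoomxhx" gives "xqogchhfqaq".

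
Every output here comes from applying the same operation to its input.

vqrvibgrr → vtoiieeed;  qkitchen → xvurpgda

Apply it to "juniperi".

wvvrheca

What's happening: shift every letter 13 places forward in the alphabet (wrapping around) — i.e. ROT13, then sort the characters into reverse alphabetical order.
Applying both steps to "juniperi": "whavcrev", then "wvvrheca".
(Check on "qkitchen": → "dxvgpura" → "xvurpgda" ✓)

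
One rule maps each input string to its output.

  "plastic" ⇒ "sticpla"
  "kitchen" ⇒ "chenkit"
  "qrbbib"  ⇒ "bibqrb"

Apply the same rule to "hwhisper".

isperhwh

The transformation: move the first 3 characters to the end (rotate left by 3).
Doing the same to "hwhisper": "isperhwh".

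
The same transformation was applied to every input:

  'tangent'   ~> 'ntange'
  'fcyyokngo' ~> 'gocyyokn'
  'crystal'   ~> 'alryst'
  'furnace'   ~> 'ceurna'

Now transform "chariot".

Rule — delete the first character, then move the last 2 characters to the front (rotate right by 2).
On "chariot" that produces "othari".
(Check on "crystal": → "rystal" → "alryst" ✓)

othari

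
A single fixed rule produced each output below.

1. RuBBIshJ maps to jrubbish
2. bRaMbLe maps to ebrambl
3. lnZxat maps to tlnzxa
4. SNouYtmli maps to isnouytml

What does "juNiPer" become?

Each output is the input with this applied: move the last character to the front, then convert every letter to lowercase.
On "juNiPer" that produces "rjunipe".

rjunipe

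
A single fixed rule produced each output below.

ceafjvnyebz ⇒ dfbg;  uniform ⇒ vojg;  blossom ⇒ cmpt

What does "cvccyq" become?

Rule — shift every letter 1 place forward in the alphabet (wrapping around), then keep only the first 4 characters.
Applying that to "cvccyq" gives "dwdd".

dwdd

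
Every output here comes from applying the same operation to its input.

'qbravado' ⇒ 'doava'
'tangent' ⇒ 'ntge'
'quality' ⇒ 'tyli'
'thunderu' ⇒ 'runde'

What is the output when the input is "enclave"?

vela

The transformation: delete the first 3 characters, then move the last 2 characters to the front (rotate right by 2).
Applying both steps to "enclave": "lave", then "vela".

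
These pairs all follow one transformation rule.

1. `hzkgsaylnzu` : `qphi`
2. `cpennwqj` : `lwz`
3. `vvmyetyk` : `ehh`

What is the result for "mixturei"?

Rule — shift every letter 9 places forward in the alphabet (wrapping around), then keep one character in every 3, starting at position 1 (positions 1st, 4th, 7th, ...).
For "mixturei", step one produces "vrgcdanr"; step two turns that into "vcn".

vcn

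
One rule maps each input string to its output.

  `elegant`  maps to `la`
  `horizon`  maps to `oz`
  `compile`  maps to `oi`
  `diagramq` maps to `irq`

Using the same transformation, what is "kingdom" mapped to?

id

The transformation: keep one character in every 3, starting at position 2 (positions 2nd, 5th, 8th, ...).
On "kingdom" that produces "id".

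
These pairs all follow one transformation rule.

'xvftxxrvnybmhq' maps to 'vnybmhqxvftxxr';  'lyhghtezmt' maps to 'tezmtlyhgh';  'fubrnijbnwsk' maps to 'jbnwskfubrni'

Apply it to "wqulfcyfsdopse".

fsdopsewqulfcy

The transformation: swap the front and back halves of the string.
Doing the same to "wqulfcyfsdopse": "fsdopsewqulfcy".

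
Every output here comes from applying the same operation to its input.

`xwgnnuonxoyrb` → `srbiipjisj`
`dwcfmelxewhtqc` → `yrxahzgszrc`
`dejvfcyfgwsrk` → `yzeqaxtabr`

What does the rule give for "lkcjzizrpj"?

The transformation: shift every letter 5 places backward in the alphabet (wrapping around), then delete the last 3 characters.
Working it through for "lkcjzizrpj": intermediate "gfxeudumke", final "gfxeudu".

gfxeudu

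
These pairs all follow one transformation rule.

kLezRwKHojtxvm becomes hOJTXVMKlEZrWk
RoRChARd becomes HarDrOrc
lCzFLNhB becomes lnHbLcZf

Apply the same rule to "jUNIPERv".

What's happening: flip the case of every letter, then swap the front and back halves of the string.
Starting from "jUNIPERv": after the first operation, "JuniperV"; after the second, "perVJuni".

perVJuni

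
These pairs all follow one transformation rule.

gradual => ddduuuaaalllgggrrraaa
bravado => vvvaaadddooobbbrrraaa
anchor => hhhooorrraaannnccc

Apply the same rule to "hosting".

tttiiinnnggghhhooosss

The rule is to move the first 3 characters to the end (rotate left by 3), then repeat every character 3 times.
Doing the same to "hosting": "tttiiinnnggghhhooosss".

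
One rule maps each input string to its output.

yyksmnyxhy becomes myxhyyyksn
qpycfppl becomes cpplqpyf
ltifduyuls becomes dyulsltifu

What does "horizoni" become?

The rule is to swap the front and back halves of the string, then swap the first and last characters.
Working it through for "horizoni": intermediate "zonihori", final "ionihorz".

ionihorz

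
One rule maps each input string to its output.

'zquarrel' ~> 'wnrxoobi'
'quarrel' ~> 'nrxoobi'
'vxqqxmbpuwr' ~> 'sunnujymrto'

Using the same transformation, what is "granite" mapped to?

doxkfqb

The rule is to shift every letter 3 places backward in the alphabet (wrapping around).
Doing the same to "granite": "doxkfqb".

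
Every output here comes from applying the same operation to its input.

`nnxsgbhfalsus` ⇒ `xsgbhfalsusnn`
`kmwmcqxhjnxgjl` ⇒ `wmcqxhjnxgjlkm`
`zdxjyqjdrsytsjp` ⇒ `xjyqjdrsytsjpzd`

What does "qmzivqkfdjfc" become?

zivqkfdjfcqm

What's happening: move the first 2 characters to the end (rotate left by 2).
"qmzivqkfdjfc" → "zivqkfdjfcqm".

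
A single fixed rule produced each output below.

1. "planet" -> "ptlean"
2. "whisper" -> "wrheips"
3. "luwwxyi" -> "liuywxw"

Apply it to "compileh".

The rule is to take characters alternately from the front and the back (1st, last, 2nd, 2nd-last, ...).
So "compileh" becomes "choemlpi".

choemlpi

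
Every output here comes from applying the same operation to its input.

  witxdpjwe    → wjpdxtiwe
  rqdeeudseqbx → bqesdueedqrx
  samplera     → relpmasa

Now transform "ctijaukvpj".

pvkuajitcj

In each case the input is transformed by: reverse the string, then move the first character to the end.
Working it through for "ctijaukvpj": intermediate "jpvkuajitc", final "pvkuajitcj".
(Check on "samplera": → "arelpmas" → "relpmasa" ✓)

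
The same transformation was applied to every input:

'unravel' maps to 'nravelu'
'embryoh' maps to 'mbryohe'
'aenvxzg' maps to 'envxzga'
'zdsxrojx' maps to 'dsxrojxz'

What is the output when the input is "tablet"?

In each case the input is transformed by: move the first character to the end.
For "tablet" the result is "ablett".

ablett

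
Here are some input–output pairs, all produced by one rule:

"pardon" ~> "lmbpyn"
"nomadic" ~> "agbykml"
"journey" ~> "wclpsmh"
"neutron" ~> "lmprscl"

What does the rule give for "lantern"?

lpcrlyj

Each output is the input with this applied: shift every letter 2 places backward in the alphabet (wrapping around), then reverse the string.
Applying both steps to "lantern": "jylrcpl", then "lpcrlyj".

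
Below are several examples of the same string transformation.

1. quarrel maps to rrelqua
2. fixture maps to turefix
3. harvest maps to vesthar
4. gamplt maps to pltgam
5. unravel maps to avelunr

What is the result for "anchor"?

Rule — move the first 3 characters to the end (rotate left by 3).
For "anchor" the result is "horanc".

horanc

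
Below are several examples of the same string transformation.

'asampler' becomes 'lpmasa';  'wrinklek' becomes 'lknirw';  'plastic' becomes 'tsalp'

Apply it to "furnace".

Rule — delete the last 2 characters, then reverse the string.
Working it through for "furnace": intermediate "furna", final "anruf".

anruf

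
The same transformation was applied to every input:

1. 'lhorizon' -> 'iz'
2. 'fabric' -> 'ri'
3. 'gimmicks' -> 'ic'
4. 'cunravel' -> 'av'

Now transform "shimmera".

me

The pattern: swap the front and back halves of the string, then keep only the first 2 characters.
Working it through for "shimmera": intermediate "merashim", final "me".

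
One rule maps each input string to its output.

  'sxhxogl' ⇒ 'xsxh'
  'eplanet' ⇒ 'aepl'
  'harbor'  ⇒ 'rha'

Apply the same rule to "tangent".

gtan

The pattern: delete the last 3 characters, then move the last character to the front.
On "tangent": the first step gives "tang", and the second then gives "gtan".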